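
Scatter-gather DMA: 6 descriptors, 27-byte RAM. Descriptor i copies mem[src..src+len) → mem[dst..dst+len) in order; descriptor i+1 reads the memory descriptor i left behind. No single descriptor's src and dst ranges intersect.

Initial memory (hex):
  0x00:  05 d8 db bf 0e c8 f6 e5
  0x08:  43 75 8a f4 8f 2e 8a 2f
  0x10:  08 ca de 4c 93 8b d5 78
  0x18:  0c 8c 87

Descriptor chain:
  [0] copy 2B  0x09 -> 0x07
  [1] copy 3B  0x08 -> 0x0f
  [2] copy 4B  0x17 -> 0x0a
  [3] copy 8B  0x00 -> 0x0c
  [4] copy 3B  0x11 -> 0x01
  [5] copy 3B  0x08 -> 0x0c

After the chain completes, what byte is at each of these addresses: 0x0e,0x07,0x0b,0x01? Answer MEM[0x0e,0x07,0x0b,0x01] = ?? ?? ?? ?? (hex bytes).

  after D0: wrote 2B at 0x07 = 758a
  after D1: wrote 3B at 0x0f = 8a758a
  after D2: wrote 4B at 0x0a = 780c8c87
  after D3: wrote 8B at 0x0c = 05d8dbbf0ec8f675
  after D4: wrote 3B at 0x01 = c8f675
  after D5: wrote 3B at 0x0c = 8a7578
query mem[0x0e]=0x78, mem[0x07]=0x75, mem[0x0b]=0x0c, mem[0x01]=0xc8

MEM[0x0e,0x07,0x0b,0x01] = 78 75 0c c8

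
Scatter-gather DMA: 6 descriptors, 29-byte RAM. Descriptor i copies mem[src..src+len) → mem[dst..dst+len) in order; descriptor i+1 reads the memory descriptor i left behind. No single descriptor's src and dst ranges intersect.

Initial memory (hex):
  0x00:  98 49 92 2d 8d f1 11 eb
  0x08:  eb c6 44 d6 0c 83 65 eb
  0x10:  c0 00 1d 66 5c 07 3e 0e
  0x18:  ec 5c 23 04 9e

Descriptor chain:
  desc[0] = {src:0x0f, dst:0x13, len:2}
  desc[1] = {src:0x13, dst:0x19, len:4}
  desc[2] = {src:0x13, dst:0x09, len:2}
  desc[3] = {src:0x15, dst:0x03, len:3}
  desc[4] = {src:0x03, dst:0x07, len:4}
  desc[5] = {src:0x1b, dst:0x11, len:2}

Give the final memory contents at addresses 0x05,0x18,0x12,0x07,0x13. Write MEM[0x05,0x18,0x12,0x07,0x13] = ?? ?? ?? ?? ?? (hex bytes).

[0] 0x0f->0x13 len=2 : eb c0
[1] 0x13->0x19 len=4 : eb c0 07 3e
[2] 0x13->0x09 len=2 : eb c0
[3] 0x15->0x03 len=3 : 07 3e 0e
[4] 0x03->0x07 len=4 : 07 3e 0e 11
[5] 0x1b->0x11 len=2 : 07 3e
query mem[0x05]=0x0e, mem[0x18]=0xec, mem[0x12]=0x3e, mem[0x07]=0x07, mem[0x13]=0xeb

MEM[0x05,0x18,0x12,0x07,0x13] = 0e ec 3e 07 eb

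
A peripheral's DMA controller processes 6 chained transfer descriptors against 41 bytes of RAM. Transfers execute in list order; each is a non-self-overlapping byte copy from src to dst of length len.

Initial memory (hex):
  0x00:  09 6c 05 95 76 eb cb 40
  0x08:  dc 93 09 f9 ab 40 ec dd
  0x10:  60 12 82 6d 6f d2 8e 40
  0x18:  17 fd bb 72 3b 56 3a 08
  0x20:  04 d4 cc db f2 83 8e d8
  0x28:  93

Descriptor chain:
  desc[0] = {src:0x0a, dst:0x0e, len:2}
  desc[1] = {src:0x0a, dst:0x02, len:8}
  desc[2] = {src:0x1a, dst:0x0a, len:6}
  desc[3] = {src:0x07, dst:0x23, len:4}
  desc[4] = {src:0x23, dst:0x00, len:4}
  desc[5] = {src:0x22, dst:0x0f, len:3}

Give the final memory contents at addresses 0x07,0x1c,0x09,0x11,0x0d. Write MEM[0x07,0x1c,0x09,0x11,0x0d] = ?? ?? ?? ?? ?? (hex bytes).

MEM[0x07,0x1c,0x09,0x11,0x0d] = f9 3b 12 60 56

[0] 0x0a->0x0e len=2 : 09 f9
[1] 0x0a->0x02 len=8 : 09 f9 ab 40 09 f9 60 12
[2] 0x1a->0x0a len=6 : bb 72 3b 56 3a 08
[3] 0x07->0x23 len=4 : f9 60 12 bb
[4] 0x23->0x00 len=4 : f9 60 12 bb
[5] 0x22->0x0f len=3 : cc f9 60
query mem[0x07]=0xf9, mem[0x1c]=0x3b, mem[0x09]=0x12, mem[0x11]=0x60, mem[0x0d]=0x56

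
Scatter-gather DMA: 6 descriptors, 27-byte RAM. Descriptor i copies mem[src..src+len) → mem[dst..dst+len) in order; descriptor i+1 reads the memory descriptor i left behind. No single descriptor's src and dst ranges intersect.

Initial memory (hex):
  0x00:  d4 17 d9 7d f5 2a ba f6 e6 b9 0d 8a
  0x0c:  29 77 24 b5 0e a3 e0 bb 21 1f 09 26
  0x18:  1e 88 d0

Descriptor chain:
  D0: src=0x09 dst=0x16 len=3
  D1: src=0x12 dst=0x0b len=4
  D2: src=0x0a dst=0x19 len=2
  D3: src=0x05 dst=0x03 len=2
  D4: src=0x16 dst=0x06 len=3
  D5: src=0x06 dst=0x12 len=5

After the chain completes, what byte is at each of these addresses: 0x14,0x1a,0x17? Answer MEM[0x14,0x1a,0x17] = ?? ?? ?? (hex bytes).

[0] 0x09->0x16 len=3 : b9 0d 8a
[1] 0x12->0x0b len=4 : e0 bb 21 1f
[2] 0x0a->0x19 len=2 : 0d e0
[3] 0x05->0x03 len=2 : 2a ba
[4] 0x16->0x06 len=3 : b9 0d 8a
[5] 0x06->0x12 len=5 : b9 0d 8a b9 0d
query mem[0x14]=0x8a, mem[0x1a]=0xe0, mem[0x17]=0x0d

MEM[0x14,0x1a,0x17] = 8a e0 0d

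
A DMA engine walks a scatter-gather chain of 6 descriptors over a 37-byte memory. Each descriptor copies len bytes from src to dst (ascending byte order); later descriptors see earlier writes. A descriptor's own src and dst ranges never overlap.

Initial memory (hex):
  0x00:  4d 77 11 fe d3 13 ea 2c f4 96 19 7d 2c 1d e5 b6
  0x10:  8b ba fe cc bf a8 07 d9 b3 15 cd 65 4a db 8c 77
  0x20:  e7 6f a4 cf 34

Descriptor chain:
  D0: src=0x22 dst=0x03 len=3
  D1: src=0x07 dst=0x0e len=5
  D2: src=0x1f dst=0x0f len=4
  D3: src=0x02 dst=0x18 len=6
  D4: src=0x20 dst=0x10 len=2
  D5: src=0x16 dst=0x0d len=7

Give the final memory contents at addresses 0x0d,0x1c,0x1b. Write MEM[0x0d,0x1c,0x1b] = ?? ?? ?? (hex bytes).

D0: mem[0x03..0x05] <- [a4 cf 34]
D1: mem[0x0e..0x12] <- [2c f4 96 19 7d]
D2: mem[0x0f..0x12] <- [77 e7 6f a4]
D3: mem[0x18..0x1d] <- [11 a4 cf 34 ea 2c]
D4: mem[0x10..0x11] <- [e7 6f]
D5: mem[0x0d..0x13] <- [07 d9 11 a4 cf 34 ea]
query mem[0x0d]=0x07, mem[0x1c]=0xea, mem[0x1b]=0x34

MEM[0x0d,0x1c,0x1b] = 07 ea 34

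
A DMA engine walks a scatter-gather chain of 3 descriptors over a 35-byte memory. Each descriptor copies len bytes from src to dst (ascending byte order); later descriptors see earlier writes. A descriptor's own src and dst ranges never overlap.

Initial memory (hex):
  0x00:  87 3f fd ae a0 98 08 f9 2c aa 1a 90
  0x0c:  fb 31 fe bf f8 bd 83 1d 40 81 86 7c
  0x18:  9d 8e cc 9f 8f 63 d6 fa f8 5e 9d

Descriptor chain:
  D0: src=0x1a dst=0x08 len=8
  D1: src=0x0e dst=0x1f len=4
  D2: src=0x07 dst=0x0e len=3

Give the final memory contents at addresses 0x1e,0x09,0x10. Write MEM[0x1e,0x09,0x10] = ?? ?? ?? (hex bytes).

MEM[0x1e,0x09,0x10] = d6 9f 9f

#0 dst[0x08+8] := {0xcc,0x9f,0x8f,0x63,0xd6,0xfa,0xf8,0x5e}
#1 dst[0x1f+4] := {0xf8,0x5e,0xf8,0xbd}
#2 dst[0x0e+3] := {0xf9,0xcc,0x9f}
query mem[0x1e]=0xd6, mem[0x09]=0x9f, mem[0x10]=0x9f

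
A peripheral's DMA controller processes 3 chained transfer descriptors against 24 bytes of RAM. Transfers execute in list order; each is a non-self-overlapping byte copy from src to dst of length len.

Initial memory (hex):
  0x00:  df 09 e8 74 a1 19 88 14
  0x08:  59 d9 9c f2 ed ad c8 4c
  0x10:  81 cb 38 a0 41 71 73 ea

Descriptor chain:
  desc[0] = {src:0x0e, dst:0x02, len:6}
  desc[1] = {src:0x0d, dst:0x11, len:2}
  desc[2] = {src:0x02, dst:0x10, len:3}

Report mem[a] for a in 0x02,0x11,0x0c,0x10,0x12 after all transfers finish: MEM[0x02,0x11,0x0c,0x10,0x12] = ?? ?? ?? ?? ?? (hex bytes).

#0 dst[0x02+6] := {0xc8,0x4c,0x81,0xcb,0x38,0xa0}
#1 dst[0x11+2] := {0xad,0xc8}
#2 dst[0x10+3] := {0xc8,0x4c,0x81}
query mem[0x02]=0xc8, mem[0x11]=0x4c, mem[0x0c]=0xed, mem[0x10]=0xc8, mem[0x12]=0x81

MEM[0x02,0x11,0x0c,0x10,0x12] = c8 4c ed c8 81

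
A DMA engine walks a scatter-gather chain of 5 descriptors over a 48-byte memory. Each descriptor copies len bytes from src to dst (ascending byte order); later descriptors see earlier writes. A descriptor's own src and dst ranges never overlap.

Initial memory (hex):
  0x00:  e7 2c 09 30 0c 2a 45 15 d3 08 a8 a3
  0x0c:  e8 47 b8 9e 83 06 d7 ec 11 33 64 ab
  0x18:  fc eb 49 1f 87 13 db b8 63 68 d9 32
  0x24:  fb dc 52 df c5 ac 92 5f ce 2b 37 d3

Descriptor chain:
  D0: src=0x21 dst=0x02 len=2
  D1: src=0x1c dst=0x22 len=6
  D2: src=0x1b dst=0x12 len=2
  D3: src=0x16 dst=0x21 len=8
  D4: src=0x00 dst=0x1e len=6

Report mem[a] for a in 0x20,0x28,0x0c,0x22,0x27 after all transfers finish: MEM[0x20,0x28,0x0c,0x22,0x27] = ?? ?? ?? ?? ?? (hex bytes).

MEM[0x20,0x28,0x0c,0x22,0x27] = 68 13 e8 0c 87

[0] 0x21->0x02 len=2 : 68 d9
[1] 0x1c->0x22 len=6 : 87 13 db b8 63 68
[2] 0x1b->0x12 len=2 : 1f 87
[3] 0x16->0x21 len=8 : 64 ab fc eb 49 1f 87 13
[4] 0x00->0x1e len=6 : e7 2c 68 d9 0c 2a
query mem[0x20]=0x68, mem[0x28]=0x13, mem[0x0c]=0xe8, mem[0x22]=0x0c, mem[0x27]=0x87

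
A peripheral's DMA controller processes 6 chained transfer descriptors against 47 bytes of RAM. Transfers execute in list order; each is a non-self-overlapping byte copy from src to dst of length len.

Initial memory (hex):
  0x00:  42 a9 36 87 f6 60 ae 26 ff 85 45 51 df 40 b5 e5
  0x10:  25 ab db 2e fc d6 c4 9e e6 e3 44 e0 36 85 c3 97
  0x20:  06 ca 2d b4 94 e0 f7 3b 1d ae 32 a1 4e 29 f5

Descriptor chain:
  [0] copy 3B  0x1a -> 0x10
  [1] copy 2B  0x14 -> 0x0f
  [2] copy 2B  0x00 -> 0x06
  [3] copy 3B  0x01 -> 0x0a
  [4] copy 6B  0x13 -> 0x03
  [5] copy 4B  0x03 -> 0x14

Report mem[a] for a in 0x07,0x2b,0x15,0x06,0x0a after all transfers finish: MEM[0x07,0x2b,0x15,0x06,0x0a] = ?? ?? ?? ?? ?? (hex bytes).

[0] 0x1a->0x10 len=3 : 44 e0 36
[1] 0x14->0x0f len=2 : fc d6
[2] 0x00->0x06 len=2 : 42 a9
[3] 0x01->0x0a len=3 : a9 36 87
[4] 0x13->0x03 len=6 : 2e fc d6 c4 9e e6
[5] 0x03->0x14 len=4 : 2e fc d6 c4
query mem[0x07]=0x9e, mem[0x2b]=0xa1, mem[0x15]=0xfc, mem[0x06]=0xc4, mem[0x0a]=0xa9

MEM[0x07,0x2b,0x15,0x06,0x0a] = 9e a1 fc c4 a9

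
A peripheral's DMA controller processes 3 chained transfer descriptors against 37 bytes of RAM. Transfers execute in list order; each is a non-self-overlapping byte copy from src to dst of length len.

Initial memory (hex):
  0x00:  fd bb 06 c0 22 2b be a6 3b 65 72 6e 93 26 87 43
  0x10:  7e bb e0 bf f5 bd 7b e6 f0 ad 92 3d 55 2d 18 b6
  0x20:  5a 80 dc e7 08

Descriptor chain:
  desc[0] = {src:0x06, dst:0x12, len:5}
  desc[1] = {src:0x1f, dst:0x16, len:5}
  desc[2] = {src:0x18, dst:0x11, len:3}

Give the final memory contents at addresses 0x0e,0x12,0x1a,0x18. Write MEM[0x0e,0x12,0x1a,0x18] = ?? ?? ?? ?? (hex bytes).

MEM[0x0e,0x12,0x1a,0x18] = 87 dc e7 80

D0: mem[0x12..0x16] <- [be a6 3b 65 72]
D1: mem[0x16..0x1a] <- [b6 5a 80 dc e7]
D2: mem[0x11..0x13] <- [80 dc e7]
query mem[0x0e]=0x87, mem[0x12]=0xdc, mem[0x1a]=0xe7, mem[0x18]=0x80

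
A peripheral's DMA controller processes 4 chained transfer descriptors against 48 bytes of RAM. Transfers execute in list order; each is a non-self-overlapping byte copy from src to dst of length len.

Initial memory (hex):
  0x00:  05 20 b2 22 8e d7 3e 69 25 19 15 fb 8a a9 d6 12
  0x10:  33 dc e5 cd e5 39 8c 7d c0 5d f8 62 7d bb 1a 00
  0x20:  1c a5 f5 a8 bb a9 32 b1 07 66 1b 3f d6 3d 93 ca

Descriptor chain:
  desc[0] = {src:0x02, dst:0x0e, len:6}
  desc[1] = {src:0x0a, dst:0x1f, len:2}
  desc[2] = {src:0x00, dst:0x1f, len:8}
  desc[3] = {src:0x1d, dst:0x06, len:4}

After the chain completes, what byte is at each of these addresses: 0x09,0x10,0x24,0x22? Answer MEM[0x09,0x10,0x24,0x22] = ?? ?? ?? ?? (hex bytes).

MEM[0x09,0x10,0x24,0x22] = 20 8e d7 22

D0: mem[0x0e..0x13] <- [b2 22 8e d7 3e 69]
D1: mem[0x1f..0x20] <- [15 fb]
D2: mem[0x1f..0x26] <- [05 20 b2 22 8e d7 3e 69]
D3: mem[0x06..0x09] <- [bb 1a 05 20]
query mem[0x09]=0x20, mem[0x10]=0x8e, mem[0x24]=0xd7, mem[0x22]=0x22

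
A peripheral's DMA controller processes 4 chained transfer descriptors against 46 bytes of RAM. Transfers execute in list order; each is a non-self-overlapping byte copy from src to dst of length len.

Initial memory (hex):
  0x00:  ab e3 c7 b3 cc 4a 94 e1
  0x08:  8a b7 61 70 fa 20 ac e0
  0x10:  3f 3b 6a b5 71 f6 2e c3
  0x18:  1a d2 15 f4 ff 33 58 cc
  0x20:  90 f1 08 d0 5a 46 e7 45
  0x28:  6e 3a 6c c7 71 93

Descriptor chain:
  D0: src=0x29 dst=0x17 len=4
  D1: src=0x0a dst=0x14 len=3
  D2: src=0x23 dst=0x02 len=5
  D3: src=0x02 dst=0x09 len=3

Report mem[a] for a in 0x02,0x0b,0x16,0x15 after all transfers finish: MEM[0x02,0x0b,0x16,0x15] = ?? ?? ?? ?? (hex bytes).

MEM[0x02,0x0b,0x16,0x15] = d0 46 fa 70

#0 dst[0x17+4] := {0x3a,0x6c,0xc7,0x71}
#1 dst[0x14+3] := {0x61,0x70,0xfa}
#2 dst[0x02+5] := {0xd0,0x5a,0x46,0xe7,0x45}
#3 dst[0x09+3] := {0xd0,0x5a,0x46}
query mem[0x02]=0xd0, mem[0x0b]=0x46, mem[0x16]=0xfa, mem[0x15]=0x70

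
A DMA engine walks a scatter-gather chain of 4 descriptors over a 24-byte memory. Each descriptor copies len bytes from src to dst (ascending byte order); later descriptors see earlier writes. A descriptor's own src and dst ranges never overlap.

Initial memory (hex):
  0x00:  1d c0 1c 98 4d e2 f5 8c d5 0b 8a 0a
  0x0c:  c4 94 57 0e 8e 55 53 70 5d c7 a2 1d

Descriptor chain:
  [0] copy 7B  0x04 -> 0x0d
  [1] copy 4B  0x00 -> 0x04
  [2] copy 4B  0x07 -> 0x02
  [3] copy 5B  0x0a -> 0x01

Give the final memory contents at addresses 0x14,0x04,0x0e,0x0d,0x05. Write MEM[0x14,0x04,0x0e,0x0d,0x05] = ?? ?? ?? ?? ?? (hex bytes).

  after D0: wrote 7B at 0x0d = 4de2f58cd50b8a
  after D1: wrote 4B at 0x04 = 1dc01c98
  after D2: wrote 4B at 0x02 = 98d50b8a
  after D3: wrote 5B at 0x01 = 8a0ac44de2
query mem[0x14]=0x5d, mem[0x04]=0x4d, mem[0x0e]=0xe2, mem[0x0d]=0x4d, mem[0x05]=0xe2

MEM[0x14,0x04,0x0e,0x0d,0x05] = 5d 4d e2 4d e2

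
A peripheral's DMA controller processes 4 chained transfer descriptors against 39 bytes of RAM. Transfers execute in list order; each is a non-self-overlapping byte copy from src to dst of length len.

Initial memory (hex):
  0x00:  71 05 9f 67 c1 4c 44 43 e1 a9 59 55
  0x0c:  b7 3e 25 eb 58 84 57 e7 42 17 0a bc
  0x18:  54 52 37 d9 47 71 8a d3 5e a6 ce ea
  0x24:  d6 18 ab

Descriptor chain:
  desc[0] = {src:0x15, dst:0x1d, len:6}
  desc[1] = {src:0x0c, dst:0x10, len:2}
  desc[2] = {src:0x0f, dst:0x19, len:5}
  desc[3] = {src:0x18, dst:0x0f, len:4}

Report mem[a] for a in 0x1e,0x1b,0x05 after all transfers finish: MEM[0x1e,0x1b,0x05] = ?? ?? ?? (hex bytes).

  after D0: wrote 6B at 0x1d = 170abc545237
  after D1: wrote 2B at 0x10 = b73e
  after D2: wrote 5B at 0x19 = ebb73e57e7
  after D3: wrote 4B at 0x0f = 54ebb73e
query mem[0x1e]=0x0a, mem[0x1b]=0x3e, mem[0x05]=0x4c

MEM[0x1e,0x1b,0x05] = 0a 3e 4c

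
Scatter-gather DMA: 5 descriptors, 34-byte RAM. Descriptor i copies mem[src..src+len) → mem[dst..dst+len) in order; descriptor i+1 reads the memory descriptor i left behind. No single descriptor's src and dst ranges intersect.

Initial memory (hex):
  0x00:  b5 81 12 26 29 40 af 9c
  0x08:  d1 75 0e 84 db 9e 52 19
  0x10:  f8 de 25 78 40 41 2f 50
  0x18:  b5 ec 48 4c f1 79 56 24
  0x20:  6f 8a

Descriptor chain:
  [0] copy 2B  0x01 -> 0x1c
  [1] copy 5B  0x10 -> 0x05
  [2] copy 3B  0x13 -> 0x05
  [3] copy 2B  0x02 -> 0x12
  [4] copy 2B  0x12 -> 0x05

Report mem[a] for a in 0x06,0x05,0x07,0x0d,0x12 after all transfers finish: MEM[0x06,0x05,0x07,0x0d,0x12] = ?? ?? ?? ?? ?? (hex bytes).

#0 dst[0x1c+2] := {0x81,0x12}
#1 dst[0x05+5] := {0xf8,0xde,0x25,0x78,0x40}
#2 dst[0x05+3] := {0x78,0x40,0x41}
#3 dst[0x12+2] := {0x12,0x26}
#4 dst[0x05+2] := {0x12,0x26}
query mem[0x06]=0x26, mem[0x05]=0x12, mem[0x07]=0x41, mem[0x0d]=0x9e, mem[0x12]=0x12

MEM[0x06,0x05,0x07,0x0d,0x12] = 26 12 41 9e 12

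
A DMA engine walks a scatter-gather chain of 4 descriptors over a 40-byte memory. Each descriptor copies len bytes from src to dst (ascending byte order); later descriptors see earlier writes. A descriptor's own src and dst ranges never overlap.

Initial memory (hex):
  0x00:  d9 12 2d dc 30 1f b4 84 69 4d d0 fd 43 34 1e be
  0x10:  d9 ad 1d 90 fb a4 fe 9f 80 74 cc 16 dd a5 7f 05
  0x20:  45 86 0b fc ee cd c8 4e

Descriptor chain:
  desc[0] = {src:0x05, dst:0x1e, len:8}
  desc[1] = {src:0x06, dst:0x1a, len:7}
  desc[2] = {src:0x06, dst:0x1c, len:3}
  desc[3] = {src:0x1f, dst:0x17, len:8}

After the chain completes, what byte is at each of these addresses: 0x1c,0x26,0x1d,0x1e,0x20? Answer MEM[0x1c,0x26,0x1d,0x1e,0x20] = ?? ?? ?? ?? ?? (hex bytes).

  after D0: wrote 8B at 0x1e = 1fb484694dd0fd43
  after D1: wrote 7B at 0x1a = b484694dd0fd43
  after D2: wrote 3B at 0x1c = b48469
  after D3: wrote 8B at 0x17 = fd43694dd0fd43c8
query mem[0x1c]=0xfd, mem[0x26]=0xc8, mem[0x1d]=0x43, mem[0x1e]=0xc8, mem[0x20]=0x43

MEM[0x1c,0x26,0x1d,0x1e,0x20] = fd c8 43 c8 43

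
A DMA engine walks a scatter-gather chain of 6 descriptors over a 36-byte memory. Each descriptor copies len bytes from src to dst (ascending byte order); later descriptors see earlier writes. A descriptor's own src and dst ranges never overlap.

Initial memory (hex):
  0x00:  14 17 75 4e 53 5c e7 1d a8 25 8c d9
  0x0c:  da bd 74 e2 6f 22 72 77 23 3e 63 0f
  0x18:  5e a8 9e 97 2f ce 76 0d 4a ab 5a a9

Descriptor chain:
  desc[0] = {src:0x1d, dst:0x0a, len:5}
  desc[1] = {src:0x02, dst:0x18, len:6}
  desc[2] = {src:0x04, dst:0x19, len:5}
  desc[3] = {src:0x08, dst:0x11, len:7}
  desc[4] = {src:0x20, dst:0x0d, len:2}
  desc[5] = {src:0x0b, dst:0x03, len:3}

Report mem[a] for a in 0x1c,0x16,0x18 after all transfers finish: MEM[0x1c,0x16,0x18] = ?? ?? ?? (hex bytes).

#0 dst[0x0a+5] := {0xce,0x76,0x0d,0x4a,0xab}
#1 dst[0x18+6] := {0x75,0x4e,0x53,0x5c,0xe7,0x1d}
#2 dst[0x19+5] := {0x53,0x5c,0xe7,0x1d,0xa8}
#3 dst[0x11+7] := {0xa8,0x25,0xce,0x76,0x0d,0x4a,0xab}
#4 dst[0x0d+2] := {0x4a,0xab}
#5 dst[0x03+3] := {0x76,0x0d,0x4a}
query mem[0x1c]=0x1d, mem[0x16]=0x4a, mem[0x18]=0x75

MEM[0x1c,0x16,0x18] = 1d 4a 75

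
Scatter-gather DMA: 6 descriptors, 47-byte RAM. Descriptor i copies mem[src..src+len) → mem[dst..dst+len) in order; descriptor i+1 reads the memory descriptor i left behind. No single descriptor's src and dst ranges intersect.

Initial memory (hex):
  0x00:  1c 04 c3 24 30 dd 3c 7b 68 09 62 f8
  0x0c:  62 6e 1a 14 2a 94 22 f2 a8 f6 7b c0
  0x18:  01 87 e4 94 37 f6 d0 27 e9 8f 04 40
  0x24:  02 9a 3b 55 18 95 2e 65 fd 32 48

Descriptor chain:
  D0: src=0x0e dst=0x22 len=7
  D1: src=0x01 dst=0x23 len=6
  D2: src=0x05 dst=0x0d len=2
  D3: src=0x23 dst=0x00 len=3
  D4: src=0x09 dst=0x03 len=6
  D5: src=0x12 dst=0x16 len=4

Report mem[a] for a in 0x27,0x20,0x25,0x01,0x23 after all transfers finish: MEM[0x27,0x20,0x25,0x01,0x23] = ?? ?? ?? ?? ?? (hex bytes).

MEM[0x27,0x20,0x25,0x01,0x23] = dd e9 24 c3 04

  after D0: wrote 7B at 0x22 = 1a142a9422f2a8
  after D1: wrote 6B at 0x23 = 04c32430dd3c
  after D2: wrote 2B at 0x0d = dd3c
  after D3: wrote 3B at 0x00 = 04c324
  after D4: wrote 6B at 0x03 = 0962f862dd3c
  after D5: wrote 4B at 0x16 = 22f2a8f6
query mem[0x27]=0xdd, mem[0x20]=0xe9, mem[0x25]=0x24, mem[0x01]=0xc3, mem[0x23]=0x04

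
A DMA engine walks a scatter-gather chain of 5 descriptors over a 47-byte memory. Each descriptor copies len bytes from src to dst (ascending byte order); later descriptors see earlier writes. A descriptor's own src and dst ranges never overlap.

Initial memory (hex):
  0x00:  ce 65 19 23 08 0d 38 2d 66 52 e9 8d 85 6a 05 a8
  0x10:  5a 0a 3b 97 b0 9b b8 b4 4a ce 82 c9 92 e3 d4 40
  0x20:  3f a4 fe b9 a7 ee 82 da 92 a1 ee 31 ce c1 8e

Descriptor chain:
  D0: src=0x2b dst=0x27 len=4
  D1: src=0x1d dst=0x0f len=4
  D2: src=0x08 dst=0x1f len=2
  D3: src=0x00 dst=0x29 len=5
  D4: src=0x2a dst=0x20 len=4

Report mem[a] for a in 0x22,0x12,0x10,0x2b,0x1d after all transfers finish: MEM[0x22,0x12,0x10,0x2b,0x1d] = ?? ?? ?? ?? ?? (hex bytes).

D0: mem[0x27..0x2a] <- [31 ce c1 8e]
D1: mem[0x0f..0x12] <- [e3 d4 40 3f]
D2: mem[0x1f..0x20] <- [66 52]
D3: mem[0x29..0x2d] <- [ce 65 19 23 08]
D4: mem[0x20..0x23] <- [65 19 23 08]
query mem[0x22]=0x23, mem[0x12]=0x3f, mem[0x10]=0xd4, mem[0x2b]=0x19, mem[0x1d]=0xe3

MEM[0x22,0x12,0x10,0x2b,0x1d] = 23 3f d4 19 e3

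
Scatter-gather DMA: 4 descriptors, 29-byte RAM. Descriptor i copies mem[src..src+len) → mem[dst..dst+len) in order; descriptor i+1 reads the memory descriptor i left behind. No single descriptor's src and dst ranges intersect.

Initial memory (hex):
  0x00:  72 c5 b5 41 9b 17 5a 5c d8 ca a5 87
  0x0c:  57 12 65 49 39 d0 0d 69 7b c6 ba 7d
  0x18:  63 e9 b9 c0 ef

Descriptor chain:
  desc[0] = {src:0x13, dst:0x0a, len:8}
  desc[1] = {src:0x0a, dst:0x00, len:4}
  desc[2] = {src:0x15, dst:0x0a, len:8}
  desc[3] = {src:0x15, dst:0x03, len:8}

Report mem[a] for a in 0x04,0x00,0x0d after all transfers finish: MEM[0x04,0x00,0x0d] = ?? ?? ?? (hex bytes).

D0: mem[0x0a..0x11] <- [69 7b c6 ba 7d 63 e9 b9]
D1: mem[0x00..0x03] <- [69 7b c6 ba]
D2: mem[0x0a..0x11] <- [c6 ba 7d 63 e9 b9 c0 ef]
D3: mem[0x03..0x0a] <- [c6 ba 7d 63 e9 b9 c0 ef]
query mem[0x04]=0xba, mem[0x00]=0x69, mem[0x0d]=0x63

MEM[0x04,0x00,0x0d] = ba 69 63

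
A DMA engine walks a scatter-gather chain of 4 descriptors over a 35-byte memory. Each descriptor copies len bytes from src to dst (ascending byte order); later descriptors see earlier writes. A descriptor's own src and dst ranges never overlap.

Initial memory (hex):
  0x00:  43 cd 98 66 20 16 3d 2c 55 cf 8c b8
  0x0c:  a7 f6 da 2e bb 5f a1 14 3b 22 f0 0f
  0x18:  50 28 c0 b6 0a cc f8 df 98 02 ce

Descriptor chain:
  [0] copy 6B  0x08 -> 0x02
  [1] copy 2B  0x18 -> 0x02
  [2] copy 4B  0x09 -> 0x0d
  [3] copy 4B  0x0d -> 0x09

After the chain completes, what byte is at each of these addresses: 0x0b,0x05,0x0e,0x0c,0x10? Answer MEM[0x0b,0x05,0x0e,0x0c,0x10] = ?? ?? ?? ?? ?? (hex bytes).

MEM[0x0b,0x05,0x0e,0x0c,0x10] = b8 b8 8c a7 a7

[0] 0x08->0x02 len=6 : 55 cf 8c b8 a7 f6
[1] 0x18->0x02 len=2 : 50 28
[2] 0x09->0x0d len=4 : cf 8c b8 a7
[3] 0x0d->0x09 len=4 : cf 8c b8 a7
query mem[0x0b]=0xb8, mem[0x05]=0xb8, mem[0x0e]=0x8c, mem[0x0c]=0xa7, mem[0x10]=0xa7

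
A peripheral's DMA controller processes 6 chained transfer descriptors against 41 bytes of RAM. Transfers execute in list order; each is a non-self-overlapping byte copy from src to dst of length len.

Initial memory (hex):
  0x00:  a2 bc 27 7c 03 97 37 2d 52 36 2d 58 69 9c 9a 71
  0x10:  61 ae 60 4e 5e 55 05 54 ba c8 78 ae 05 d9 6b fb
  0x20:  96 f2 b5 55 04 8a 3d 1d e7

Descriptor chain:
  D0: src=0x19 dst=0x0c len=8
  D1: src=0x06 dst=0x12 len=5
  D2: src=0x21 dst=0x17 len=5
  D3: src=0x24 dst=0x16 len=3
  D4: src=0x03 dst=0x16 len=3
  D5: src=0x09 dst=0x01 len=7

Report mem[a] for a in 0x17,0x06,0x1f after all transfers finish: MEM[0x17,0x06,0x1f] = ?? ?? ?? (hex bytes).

MEM[0x17,0x06,0x1f] = 03 ae fb

D0: mem[0x0c..0x13] <- [c8 78 ae 05 d9 6b fb 96]
D1: mem[0x12..0x16] <- [37 2d 52 36 2d]
D2: mem[0x17..0x1b] <- [f2 b5 55 04 8a]
D3: mem[0x16..0x18] <- [04 8a 3d]
D4: mem[0x16..0x18] <- [7c 03 97]
D5: mem[0x01..0x07] <- [36 2d 58 c8 78 ae 05]
query mem[0x17]=0x03, mem[0x06]=0xae, mem[0x1f]=0xfb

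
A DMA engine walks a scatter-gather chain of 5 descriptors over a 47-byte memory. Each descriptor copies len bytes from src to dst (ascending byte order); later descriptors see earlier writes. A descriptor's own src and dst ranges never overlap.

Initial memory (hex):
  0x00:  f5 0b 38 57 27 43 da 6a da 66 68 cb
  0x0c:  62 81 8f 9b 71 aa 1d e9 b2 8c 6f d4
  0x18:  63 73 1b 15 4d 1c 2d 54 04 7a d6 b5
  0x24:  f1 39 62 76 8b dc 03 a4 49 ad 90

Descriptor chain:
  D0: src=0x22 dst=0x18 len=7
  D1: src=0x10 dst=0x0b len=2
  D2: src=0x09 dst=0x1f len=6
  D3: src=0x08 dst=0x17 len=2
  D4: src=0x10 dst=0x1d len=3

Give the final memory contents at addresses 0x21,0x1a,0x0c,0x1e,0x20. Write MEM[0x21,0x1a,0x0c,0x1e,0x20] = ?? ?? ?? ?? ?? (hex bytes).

MEM[0x21,0x1a,0x0c,0x1e,0x20] = 71 f1 aa aa 68

#0 dst[0x18+7] := {0xd6,0xb5,0xf1,0x39,0x62,0x76,0x8b}
#1 dst[0x0b+2] := {0x71,0xaa}
#2 dst[0x1f+6] := {0x66,0x68,0x71,0xaa,0x81,0x8f}
#3 dst[0x17+2] := {0xda,0x66}
#4 dst[0x1d+3] := {0x71,0xaa,0x1d}
query mem[0x21]=0x71, mem[0x1a]=0xf1, mem[0x0c]=0xaa, mem[0x1e]=0xaa, mem[0x20]=0x68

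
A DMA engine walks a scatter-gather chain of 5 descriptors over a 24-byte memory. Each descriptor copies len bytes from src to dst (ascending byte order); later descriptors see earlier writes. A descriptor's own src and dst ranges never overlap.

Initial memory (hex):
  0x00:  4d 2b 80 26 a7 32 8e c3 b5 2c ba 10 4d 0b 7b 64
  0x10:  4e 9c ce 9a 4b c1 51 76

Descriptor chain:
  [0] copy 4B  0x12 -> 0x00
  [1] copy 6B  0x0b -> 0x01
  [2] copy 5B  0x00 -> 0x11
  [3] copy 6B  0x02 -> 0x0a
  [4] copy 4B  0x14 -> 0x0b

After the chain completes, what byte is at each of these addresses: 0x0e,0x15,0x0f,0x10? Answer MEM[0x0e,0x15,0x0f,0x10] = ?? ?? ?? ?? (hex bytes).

MEM[0x0e,0x15,0x0f,0x10] = 76 7b c3 4e

#0 dst[0x00+4] := {0xce,0x9a,0x4b,0xc1}
#1 dst[0x01+6] := {0x10,0x4d,0x0b,0x7b,0x64,0x4e}
#2 dst[0x11+5] := {0xce,0x10,0x4d,0x0b,0x7b}
#3 dst[0x0a+6] := {0x4d,0x0b,0x7b,0x64,0x4e,0xc3}
#4 dst[0x0b+4] := {0x0b,0x7b,0x51,0x76}
query mem[0x0e]=0x76, mem[0x15]=0x7b, mem[0x0f]=0xc3, mem[0x10]=0x4e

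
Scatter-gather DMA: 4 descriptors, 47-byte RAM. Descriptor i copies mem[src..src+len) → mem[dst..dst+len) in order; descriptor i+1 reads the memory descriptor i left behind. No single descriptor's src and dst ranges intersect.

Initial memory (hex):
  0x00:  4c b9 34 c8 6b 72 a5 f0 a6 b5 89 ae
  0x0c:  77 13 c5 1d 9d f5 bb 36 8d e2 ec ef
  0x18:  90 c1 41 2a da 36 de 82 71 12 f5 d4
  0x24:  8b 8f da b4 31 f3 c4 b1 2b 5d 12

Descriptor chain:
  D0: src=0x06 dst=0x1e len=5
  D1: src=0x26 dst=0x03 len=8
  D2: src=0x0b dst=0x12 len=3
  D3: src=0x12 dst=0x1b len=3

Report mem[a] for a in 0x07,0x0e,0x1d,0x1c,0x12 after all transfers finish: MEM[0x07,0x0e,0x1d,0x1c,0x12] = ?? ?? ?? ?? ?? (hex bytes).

D0: mem[0x1e..0x22] <- [a5 f0 a6 b5 89]
D1: mem[0x03..0x0a] <- [da b4 31 f3 c4 b1 2b 5d]
D2: mem[0x12..0x14] <- [ae 77 13]
D3: mem[0x1b..0x1d] <- [ae 77 13]
query mem[0x07]=0xc4, mem[0x0e]=0xc5, mem[0x1d]=0x13, mem[0x1c]=0x77, mem[0x12]=0xae

MEM[0x07,0x0e,0x1d,0x1c,0x12] = c4 c5 13 77 ae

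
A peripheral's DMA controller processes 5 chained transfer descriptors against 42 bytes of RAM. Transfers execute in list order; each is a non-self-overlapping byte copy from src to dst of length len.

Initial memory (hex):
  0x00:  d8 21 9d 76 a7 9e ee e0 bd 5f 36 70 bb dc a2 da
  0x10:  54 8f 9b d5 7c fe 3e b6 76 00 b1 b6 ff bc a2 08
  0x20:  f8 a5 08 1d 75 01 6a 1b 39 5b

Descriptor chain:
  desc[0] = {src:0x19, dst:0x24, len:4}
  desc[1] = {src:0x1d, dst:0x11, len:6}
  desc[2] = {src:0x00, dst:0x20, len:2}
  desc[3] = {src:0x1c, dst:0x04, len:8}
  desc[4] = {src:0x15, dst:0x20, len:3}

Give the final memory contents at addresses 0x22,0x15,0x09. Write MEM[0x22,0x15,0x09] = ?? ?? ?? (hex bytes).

#0 dst[0x24+4] := {0x00,0xb1,0xb6,0xff}
#1 dst[0x11+6] := {0xbc,0xa2,0x08,0xf8,0xa5,0x08}
#2 dst[0x20+2] := {0xd8,0x21}
#3 dst[0x04+8] := {0xff,0xbc,0xa2,0x08,0xd8,0x21,0x08,0x1d}
#4 dst[0x20+3] := {0xa5,0x08,0xb6}
query mem[0x22]=0xb6, mem[0x15]=0xa5, mem[0x09]=0x21

MEM[0x22,0x15,0x09] = b6 a5 21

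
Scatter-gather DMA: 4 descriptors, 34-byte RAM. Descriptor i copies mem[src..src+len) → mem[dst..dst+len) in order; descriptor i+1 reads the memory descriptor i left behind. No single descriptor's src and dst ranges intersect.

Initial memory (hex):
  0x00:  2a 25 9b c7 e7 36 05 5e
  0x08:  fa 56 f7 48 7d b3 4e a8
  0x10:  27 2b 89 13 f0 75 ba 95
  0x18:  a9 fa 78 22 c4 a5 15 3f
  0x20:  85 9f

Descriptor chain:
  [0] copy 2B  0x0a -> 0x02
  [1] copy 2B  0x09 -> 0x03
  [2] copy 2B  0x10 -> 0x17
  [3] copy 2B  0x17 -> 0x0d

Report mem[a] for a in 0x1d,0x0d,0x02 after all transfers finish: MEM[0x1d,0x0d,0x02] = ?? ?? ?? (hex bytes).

MEM[0x1d,0x0d,0x02] = a5 27 f7

#0 dst[0x02+2] := {0xf7,0x48}
#1 dst[0x03+2] := {0x56,0xf7}
#2 dst[0x17+2] := {0x27,0x2b}
#3 dst[0x0d+2] := {0x27,0x2b}
query mem[0x1d]=0xa5, mem[0x0d]=0x27, mem[0x02]=0xf7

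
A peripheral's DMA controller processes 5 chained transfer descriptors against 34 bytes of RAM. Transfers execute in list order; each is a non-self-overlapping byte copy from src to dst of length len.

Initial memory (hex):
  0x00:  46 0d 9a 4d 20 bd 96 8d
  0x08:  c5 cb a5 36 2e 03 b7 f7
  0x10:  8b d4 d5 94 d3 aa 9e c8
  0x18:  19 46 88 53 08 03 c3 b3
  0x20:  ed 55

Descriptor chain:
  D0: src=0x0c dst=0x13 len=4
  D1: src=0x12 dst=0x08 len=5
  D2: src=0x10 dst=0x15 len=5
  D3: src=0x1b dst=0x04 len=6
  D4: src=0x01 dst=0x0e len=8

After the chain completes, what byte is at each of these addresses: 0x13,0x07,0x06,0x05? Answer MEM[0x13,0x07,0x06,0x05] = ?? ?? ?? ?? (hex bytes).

  after D0: wrote 4B at 0x13 = 2e03b7f7
  after D1: wrote 5B at 0x08 = d52e03b7f7
  after D2: wrote 5B at 0x15 = 8bd4d52e03
  after D3: wrote 6B at 0x04 = 530803c3b3ed
  after D4: wrote 8B at 0x0e = 0d9a4d530803c3b3
query mem[0x13]=0x03, mem[0x07]=0xc3, mem[0x06]=0x03, mem[0x05]=0x08

MEM[0x13,0x07,0x06,0x05] = 03 c3 03 08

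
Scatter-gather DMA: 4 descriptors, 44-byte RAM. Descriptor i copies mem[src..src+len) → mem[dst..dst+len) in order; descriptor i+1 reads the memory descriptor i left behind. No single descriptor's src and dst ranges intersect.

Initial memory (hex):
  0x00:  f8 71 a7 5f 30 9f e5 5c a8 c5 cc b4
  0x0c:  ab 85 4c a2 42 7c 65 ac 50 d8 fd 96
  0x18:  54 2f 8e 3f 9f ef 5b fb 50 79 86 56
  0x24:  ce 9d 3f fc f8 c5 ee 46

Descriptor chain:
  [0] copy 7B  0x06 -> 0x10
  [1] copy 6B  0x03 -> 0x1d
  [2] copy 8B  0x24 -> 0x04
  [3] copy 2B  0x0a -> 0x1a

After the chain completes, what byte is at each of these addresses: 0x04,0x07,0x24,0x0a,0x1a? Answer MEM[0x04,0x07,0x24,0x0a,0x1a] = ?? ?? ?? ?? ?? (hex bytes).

MEM[0x04,0x07,0x24,0x0a,0x1a] = ce fc ce ee ee

#0 dst[0x10+7] := {0xe5,0x5c,0xa8,0xc5,0xcc,0xb4,0xab}
#1 dst[0x1d+6] := {0x5f,0x30,0x9f,0xe5,0x5c,0xa8}
#2 dst[0x04+8] := {0xce,0x9d,0x3f,0xfc,0xf8,0xc5,0xee,0x46}
#3 dst[0x1a+2] := {0xee,0x46}
query mem[0x04]=0xce, mem[0x07]=0xfc, mem[0x24]=0xce, mem[0x0a]=0xee, mem[0x1a]=0xee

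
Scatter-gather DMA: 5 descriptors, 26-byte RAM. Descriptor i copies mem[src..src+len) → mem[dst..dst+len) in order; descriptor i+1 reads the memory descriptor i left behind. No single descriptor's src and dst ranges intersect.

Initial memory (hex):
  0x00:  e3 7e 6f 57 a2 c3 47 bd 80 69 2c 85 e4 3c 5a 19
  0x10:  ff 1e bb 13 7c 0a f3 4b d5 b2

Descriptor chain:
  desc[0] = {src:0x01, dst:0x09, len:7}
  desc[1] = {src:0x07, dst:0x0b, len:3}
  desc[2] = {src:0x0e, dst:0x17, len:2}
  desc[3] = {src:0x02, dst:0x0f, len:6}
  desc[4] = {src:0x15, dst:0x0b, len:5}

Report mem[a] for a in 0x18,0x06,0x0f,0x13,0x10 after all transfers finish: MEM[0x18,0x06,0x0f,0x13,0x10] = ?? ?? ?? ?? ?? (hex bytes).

[0] 0x01->0x09 len=7 : 7e 6f 57 a2 c3 47 bd
[1] 0x07->0x0b len=3 : bd 80 7e
[2] 0x0e->0x17 len=2 : 47 bd
[3] 0x02->0x0f len=6 : 6f 57 a2 c3 47 bd
[4] 0x15->0x0b len=5 : 0a f3 47 bd b2
query mem[0x18]=0xbd, mem[0x06]=0x47, mem[0x0f]=0xb2, mem[0x13]=0x47, mem[0x10]=0x57

MEM[0x18,0x06,0x0f,0x13,0x10] = bd 47 b2 47 57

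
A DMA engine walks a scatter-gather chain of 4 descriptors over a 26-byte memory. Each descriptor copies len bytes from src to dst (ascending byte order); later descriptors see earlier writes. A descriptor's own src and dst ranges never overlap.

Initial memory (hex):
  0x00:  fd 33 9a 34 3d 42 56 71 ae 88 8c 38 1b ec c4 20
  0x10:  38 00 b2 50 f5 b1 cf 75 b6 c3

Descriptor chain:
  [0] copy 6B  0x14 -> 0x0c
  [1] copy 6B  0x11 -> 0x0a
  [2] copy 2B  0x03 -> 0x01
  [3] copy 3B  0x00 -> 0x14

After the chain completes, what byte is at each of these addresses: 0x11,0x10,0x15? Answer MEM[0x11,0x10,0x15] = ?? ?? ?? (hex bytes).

  after D0: wrote 6B at 0x0c = f5b1cf75b6c3
  after D1: wrote 6B at 0x0a = c3b250f5b1cf
  after D2: wrote 2B at 0x01 = 343d
  after D3: wrote 3B at 0x14 = fd343d
query mem[0x11]=0xc3, mem[0x10]=0xb6, mem[0x15]=0x34

MEM[0x11,0x10,0x15] = c3 b6 34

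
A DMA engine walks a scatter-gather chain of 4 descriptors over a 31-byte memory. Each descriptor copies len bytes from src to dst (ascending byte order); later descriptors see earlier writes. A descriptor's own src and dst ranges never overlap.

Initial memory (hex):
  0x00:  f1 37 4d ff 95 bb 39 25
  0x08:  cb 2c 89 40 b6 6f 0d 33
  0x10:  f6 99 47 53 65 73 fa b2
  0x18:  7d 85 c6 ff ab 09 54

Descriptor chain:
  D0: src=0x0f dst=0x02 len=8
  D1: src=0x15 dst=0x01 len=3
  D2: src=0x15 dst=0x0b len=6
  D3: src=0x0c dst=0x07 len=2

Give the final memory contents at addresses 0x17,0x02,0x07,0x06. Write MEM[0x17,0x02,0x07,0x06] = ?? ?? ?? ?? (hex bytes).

MEM[0x17,0x02,0x07,0x06] = b2 fa fa 53

#0 dst[0x02+8] := {0x33,0xf6,0x99,0x47,0x53,0x65,0x73,0xfa}
#1 dst[0x01+3] := {0x73,0xfa,0xb2}
#2 dst[0x0b+6] := {0x73,0xfa,0xb2,0x7d,0x85,0xc6}
#3 dst[0x07+2] := {0xfa,0xb2}
query mem[0x17]=0xb2, mem[0x02]=0xfa, mem[0x07]=0xfa, mem[0x06]=0x53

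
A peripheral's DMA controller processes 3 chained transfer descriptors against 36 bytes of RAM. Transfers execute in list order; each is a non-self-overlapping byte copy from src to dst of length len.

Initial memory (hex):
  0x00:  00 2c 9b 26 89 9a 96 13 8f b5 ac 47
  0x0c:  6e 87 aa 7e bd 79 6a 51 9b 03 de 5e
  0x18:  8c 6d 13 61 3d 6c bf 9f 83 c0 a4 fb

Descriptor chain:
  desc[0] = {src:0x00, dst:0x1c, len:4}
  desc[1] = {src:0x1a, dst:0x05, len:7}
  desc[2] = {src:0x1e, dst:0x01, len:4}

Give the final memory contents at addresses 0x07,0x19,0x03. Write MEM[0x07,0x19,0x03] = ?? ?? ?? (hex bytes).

  after D0: wrote 4B at 0x1c = 002c9b26
  after D1: wrote 7B at 0x05 = 1361002c9b2683
  after D2: wrote 4B at 0x01 = 9b2683c0
query mem[0x07]=0x00, mem[0x19]=0x6d, mem[0x03]=0x83

MEM[0x07,0x19,0x03] = 00 6d 83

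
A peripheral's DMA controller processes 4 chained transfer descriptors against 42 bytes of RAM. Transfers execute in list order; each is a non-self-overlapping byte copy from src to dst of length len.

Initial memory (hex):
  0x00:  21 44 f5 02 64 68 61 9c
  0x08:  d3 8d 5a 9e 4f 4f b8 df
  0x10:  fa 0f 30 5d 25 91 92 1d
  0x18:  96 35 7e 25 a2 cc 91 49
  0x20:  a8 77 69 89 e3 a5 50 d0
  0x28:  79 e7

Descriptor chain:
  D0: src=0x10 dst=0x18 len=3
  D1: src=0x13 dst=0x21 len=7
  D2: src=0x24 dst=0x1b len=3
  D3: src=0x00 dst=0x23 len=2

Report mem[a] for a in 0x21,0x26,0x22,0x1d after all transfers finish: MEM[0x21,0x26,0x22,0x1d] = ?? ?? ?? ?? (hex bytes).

D0: mem[0x18..0x1a] <- [fa 0f 30]
D1: mem[0x21..0x27] <- [5d 25 91 92 1d fa 0f]
D2: mem[0x1b..0x1d] <- [92 1d fa]
D3: mem[0x23..0x24] <- [21 44]
query mem[0x21]=0x5d, mem[0x26]=0xfa, mem[0x22]=0x25, mem[0x1d]=0xfa

MEM[0x21,0x26,0x22,0x1d] = 5d fa 25 fa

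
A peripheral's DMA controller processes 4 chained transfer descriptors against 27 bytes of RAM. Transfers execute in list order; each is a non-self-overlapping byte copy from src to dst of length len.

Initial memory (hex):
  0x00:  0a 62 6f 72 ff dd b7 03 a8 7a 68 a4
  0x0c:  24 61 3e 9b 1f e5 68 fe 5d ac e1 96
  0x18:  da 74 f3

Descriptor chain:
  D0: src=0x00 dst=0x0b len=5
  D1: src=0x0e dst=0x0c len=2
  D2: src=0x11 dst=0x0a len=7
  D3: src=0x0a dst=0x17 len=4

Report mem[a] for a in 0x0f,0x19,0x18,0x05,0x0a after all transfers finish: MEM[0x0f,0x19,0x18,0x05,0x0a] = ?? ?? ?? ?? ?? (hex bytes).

MEM[0x0f,0x19,0x18,0x05,0x0a] = e1 fe 68 dd e5

D0: mem[0x0b..0x0f] <- [0a 62 6f 72 ff]
D1: mem[0x0c..0x0d] <- [72 ff]
D2: mem[0x0a..0x10] <- [e5 68 fe 5d ac e1 96]
D3: mem[0x17..0x1a] <- [e5 68 fe 5d]
query mem[0x0f]=0xe1, mem[0x19]=0xfe, mem[0x18]=0x68, mem[0x05]=0xdd, mem[0x0a]=0xe5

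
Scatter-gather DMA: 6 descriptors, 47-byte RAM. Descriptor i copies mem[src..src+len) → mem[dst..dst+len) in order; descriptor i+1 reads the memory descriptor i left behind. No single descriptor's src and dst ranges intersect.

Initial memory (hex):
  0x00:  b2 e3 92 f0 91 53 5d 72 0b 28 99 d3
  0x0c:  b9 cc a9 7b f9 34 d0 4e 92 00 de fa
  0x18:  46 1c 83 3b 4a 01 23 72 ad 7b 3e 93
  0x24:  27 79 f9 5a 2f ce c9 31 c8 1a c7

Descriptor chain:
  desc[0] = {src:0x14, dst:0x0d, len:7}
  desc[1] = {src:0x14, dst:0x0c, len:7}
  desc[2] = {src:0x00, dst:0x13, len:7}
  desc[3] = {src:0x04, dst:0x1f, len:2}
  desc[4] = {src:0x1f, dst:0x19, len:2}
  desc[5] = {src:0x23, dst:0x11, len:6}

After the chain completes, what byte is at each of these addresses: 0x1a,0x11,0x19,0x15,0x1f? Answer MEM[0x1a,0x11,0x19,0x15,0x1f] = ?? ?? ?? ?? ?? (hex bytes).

MEM[0x1a,0x11,0x19,0x15,0x1f] = 53 93 91 5a 91

[0] 0x14->0x0d len=7 : 92 00 de fa 46 1c 83
[1] 0x14->0x0c len=7 : 92 00 de fa 46 1c 83
[2] 0x00->0x13 len=7 : b2 e3 92 f0 91 53 5d
[3] 0x04->0x1f len=2 : 91 53
[4] 0x1f->0x19 len=2 : 91 53
[5] 0x23->0x11 len=6 : 93 27 79 f9 5a 2f
query mem[0x1a]=0x53, mem[0x11]=0x93, mem[0x19]=0x91, mem[0x15]=0x5a, mem[0x1f]=0x91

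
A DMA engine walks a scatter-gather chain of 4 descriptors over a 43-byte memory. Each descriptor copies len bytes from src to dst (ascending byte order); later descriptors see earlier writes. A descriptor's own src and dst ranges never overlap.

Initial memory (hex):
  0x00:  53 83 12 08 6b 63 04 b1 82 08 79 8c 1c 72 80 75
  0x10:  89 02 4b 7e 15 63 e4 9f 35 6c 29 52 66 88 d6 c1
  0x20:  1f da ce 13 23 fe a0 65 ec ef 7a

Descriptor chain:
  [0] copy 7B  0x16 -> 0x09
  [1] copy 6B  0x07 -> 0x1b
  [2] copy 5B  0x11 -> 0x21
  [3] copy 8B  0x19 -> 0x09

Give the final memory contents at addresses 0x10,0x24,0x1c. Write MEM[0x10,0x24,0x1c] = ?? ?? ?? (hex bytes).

  after D0: wrote 7B at 0x09 = e49f356c295266
  after D1: wrote 6B at 0x1b = b182e49f356c
  after D2: wrote 5B at 0x21 = 024b7e1563
  after D3: wrote 8B at 0x09 = 6c29b182e49f356c
query mem[0x10]=0x6c, mem[0x24]=0x15, mem[0x1c]=0x82

MEM[0x10,0x24,0x1c] = 6c 15 82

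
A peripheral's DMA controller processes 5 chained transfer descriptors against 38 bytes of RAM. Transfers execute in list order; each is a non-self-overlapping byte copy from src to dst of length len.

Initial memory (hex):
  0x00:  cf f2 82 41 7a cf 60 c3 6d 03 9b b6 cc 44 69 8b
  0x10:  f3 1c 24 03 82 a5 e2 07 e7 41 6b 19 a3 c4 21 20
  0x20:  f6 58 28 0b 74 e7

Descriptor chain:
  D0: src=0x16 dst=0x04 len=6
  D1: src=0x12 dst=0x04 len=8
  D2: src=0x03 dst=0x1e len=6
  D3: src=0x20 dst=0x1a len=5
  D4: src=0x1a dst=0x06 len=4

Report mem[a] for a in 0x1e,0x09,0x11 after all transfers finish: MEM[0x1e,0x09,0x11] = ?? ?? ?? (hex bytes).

#0 dst[0x04+6] := {0xe2,0x07,0xe7,0x41,0x6b,0x19}
#1 dst[0x04+8] := {0x24,0x03,0x82,0xa5,0xe2,0x07,0xe7,0x41}
#2 dst[0x1e+6] := {0x41,0x24,0x03,0x82,0xa5,0xe2}
#3 dst[0x1a+5] := {0x03,0x82,0xa5,0xe2,0x74}
#4 dst[0x06+4] := {0x03,0x82,0xa5,0xe2}
query mem[0x1e]=0x74, mem[0x09]=0xe2, mem[0x11]=0x1c

MEM[0x1e,0x09,0x11] = 74 e2 1c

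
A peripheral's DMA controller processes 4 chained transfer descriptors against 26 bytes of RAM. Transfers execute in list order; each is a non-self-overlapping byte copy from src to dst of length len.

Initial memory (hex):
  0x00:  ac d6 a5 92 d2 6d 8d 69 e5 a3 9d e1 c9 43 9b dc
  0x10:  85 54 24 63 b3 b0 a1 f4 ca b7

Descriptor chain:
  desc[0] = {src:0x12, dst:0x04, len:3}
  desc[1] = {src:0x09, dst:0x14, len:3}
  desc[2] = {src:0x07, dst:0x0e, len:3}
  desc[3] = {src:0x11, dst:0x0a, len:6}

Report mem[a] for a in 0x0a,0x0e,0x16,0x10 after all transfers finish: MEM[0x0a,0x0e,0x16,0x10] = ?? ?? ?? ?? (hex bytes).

  after D0: wrote 3B at 0x04 = 2463b3
  after D1: wrote 3B at 0x14 = a39de1
  after D2: wrote 3B at 0x0e = 69e5a3
  after D3: wrote 6B at 0x0a = 542463a39de1
query mem[0x0a]=0x54, mem[0x0e]=0x9d, mem[0x16]=0xe1, mem[0x10]=0xa3

MEM[0x0a,0x0e,0x16,0x10] = 54 9d e1 a3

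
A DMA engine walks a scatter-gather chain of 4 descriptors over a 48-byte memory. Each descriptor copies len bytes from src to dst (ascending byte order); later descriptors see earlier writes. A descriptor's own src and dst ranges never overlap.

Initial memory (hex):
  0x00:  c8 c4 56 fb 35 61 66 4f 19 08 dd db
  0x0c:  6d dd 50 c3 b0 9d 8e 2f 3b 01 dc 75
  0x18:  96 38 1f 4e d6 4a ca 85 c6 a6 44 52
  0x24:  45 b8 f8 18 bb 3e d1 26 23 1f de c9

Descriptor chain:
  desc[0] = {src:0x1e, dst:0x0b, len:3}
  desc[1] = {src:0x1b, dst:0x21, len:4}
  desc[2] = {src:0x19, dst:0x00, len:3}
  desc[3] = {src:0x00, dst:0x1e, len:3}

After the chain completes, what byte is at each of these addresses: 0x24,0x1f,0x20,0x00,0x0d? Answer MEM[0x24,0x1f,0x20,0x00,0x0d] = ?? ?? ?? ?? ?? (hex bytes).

#0 dst[0x0b+3] := {0xca,0x85,0xc6}
#1 dst[0x21+4] := {0x4e,0xd6,0x4a,0xca}
#2 dst[0x00+3] := {0x38,0x1f,0x4e}
#3 dst[0x1e+3] := {0x38,0x1f,0x4e}
query mem[0x24]=0xca, mem[0x1f]=0x1f, mem[0x20]=0x4e, mem[0x00]=0x38, mem[0x0d]=0xc6

MEM[0x24,0x1f,0x20,0x00,0x0d] = ca 1f 4e 38 c6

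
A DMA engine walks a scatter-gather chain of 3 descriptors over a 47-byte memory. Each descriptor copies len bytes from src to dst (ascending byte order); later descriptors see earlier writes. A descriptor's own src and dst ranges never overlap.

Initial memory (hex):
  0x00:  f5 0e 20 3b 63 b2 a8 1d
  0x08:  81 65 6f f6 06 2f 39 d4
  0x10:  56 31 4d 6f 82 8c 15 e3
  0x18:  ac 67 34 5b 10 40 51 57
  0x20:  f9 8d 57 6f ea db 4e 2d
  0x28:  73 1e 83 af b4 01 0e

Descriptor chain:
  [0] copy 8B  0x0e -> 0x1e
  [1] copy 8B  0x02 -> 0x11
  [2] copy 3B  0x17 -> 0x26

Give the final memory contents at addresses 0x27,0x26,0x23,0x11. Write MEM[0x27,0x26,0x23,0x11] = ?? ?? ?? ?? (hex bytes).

D0: mem[0x1e..0x25] <- [39 d4 56 31 4d 6f 82 8c]
D1: mem[0x11..0x18] <- [20 3b 63 b2 a8 1d 81 65]
D2: mem[0x26..0x28] <- [81 65 67]
query mem[0x27]=0x65, mem[0x26]=0x81, mem[0x23]=0x6f, mem[0x11]=0x20

MEM[0x27,0x26,0x23,0x11] = 65 81 6f 20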